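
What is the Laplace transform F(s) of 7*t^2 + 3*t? 14/s^3 + 3/s^2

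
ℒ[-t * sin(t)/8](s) -s/(4 * (s^2+1)^2)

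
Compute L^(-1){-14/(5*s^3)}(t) -7*t^2/5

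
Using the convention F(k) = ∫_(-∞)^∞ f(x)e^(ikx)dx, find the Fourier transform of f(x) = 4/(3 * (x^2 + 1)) 4 * pi * exp(-Abs(k))/3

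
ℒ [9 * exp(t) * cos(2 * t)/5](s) 9 * (s - 1)/(5 * ((s - 1)^2+4))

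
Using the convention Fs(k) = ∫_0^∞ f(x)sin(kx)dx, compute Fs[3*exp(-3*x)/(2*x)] 3*atan(k/3)/2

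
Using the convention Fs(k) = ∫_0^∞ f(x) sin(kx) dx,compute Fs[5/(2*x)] 5*pi/4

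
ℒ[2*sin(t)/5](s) 2/(5*(s^2+1))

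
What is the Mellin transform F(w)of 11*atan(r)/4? -11*pi*sec(pi*w/2)/(8*w)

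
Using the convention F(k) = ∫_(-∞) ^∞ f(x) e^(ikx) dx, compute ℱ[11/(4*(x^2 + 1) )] 11*pi*exp(-Abs(k) ) /4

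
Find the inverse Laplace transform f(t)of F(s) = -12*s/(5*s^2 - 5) -12*cosh(t)/5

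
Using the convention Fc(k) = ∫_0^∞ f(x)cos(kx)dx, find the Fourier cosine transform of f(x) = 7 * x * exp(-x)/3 7 * (1 - k^2)/(3 * (k^2 + 1)^2)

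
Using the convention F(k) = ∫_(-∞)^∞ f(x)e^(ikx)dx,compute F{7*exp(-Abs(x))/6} 7/(3*(k^2 + 1))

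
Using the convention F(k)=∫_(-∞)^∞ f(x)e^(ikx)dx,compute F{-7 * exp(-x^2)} -7 * sqrt(pi) * exp(-k^2/4)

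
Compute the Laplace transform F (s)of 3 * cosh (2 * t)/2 3 * s/ (2 * (s^2 - 4))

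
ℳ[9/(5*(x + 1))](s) 9*pi*csc(pi*s)/5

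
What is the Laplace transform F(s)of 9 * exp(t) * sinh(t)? 9/(s * (s - 2))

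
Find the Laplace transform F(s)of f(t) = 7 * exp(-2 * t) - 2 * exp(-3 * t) 7/(s + 2) - 2/(s + 3)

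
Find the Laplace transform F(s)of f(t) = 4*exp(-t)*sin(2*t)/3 8/(3*((s + 1)^2 + 4))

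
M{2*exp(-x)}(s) 2*gamma(s)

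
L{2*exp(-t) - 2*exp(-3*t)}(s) 2/(s + 1) - 2/(s + 3)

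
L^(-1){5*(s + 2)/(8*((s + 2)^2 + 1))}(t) 5*exp(-2*t)*cos(t)/8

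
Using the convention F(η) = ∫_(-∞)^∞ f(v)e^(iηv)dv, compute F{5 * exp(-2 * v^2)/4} 5 * sqrt(2) * sqrt(pi) * exp(-η^2/8)/8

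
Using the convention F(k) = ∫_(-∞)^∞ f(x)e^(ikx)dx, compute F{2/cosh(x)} 2 * pi/cosh(pi * k/2)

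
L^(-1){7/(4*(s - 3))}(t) 7*exp(3*t)/4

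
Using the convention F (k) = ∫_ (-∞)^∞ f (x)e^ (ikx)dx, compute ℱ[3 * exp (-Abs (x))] 6/ (k^2 + 1)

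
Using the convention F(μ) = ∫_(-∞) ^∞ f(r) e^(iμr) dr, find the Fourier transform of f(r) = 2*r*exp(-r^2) I*sqrt(pi)*μ*exp(-μ^2/4) 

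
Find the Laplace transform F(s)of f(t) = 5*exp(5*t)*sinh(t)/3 5/(3*((s - 5)^2-1))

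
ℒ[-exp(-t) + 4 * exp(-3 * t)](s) 4/(s + 3) - 1/(s + 1)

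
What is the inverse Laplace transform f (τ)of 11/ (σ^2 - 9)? 11*sinh (3*τ)/3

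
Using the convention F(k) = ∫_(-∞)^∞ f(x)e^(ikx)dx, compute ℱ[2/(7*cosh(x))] 2*pi/(7*cosh(pi*k/2))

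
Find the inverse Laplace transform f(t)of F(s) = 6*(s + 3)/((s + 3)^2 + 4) 6*exp(-3*t)*cos(2*t)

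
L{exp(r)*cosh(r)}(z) (z - 1)/(z*(z - 2))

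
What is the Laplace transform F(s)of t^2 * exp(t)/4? 1/(2 * (s - 1)^3)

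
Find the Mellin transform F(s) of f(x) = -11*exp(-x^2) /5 -11*gamma(s/2) /10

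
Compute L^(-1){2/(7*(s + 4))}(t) 2*exp(-4*t)/7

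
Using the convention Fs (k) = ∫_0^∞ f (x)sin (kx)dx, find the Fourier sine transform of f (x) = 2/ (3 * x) pi/3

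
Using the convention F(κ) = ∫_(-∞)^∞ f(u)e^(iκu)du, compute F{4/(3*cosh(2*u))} 2*pi/(3*cosh(pi*κ/4))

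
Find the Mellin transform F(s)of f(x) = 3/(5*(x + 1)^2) -3*pi*(s - 1)/(5*sin(pi*s))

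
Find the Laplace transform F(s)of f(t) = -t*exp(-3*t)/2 -1/(2*(s + 3)^2)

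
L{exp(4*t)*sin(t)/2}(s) 1/(2*((s - 4)^2 + 1))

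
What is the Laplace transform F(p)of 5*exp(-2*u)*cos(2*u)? 5*(p + 2)/((p + 2)^2 + 4)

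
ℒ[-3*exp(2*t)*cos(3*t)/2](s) 3*(2 - s)/(2*((s - 2)^2 + 9))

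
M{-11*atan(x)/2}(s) 11*pi*sec(pi*s/2)/(4*s)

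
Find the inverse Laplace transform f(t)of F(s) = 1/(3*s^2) t/3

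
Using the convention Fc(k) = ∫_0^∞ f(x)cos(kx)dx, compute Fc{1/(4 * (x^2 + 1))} pi * exp(-k)/8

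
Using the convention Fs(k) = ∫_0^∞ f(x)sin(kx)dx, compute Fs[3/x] 3*pi/2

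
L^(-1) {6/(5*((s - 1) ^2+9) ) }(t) 2*exp(t)*sin(3*t) /5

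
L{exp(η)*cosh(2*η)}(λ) (λ - 1)/((λ - 1)^2-4)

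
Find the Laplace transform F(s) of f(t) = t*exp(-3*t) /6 1/(6*(s+3) ^2) 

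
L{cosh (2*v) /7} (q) q/ (7*(q^2 - 4) ) 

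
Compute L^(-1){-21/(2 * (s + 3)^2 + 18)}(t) -7 * exp(-3 * t) * sin(3 * t)/2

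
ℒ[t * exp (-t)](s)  (s + 1) ^ (-2) 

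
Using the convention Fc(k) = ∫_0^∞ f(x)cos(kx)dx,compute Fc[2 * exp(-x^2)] sqrt(pi) * exp(-k^2/4)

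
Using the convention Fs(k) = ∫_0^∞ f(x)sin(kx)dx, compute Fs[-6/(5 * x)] -3 * pi/5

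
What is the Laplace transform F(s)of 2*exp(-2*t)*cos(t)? 2*(s + 2)/((s + 2)^2 + 1)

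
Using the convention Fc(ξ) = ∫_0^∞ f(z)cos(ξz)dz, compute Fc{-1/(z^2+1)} -pi*exp(-ξ)/2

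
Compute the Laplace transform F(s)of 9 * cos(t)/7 9 * s/(7 * (s^2 + 1))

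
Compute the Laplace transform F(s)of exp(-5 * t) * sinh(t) 1/((s + 5)^2 - 1)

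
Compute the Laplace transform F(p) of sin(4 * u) 4/(p^2 + 16) 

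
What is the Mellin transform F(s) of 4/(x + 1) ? 4*pi*csc(pi*s) 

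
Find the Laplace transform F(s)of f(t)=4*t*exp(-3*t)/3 4/(3*(s + 3)^2)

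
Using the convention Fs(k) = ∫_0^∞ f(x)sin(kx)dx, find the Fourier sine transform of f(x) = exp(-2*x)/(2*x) atan(k/2)/2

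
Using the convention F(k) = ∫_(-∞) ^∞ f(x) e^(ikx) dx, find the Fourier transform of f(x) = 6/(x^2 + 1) 6*pi*exp(-Abs(k) ) 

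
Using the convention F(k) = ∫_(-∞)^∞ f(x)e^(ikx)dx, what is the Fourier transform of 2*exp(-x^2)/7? 2*sqrt(pi)*exp(-k^2/4)/7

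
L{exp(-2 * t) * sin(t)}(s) 1/((s + 2)^2 + 1)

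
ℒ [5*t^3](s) 30/s^4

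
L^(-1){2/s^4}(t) t^3/3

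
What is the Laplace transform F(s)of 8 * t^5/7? 960/(7 * s^6)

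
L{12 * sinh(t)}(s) 12/(s^2 - 1)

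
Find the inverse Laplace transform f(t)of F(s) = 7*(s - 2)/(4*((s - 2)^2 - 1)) 7*exp(2*t)*cosh(t)/4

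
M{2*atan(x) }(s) -pi*sec(pi*s/2) /s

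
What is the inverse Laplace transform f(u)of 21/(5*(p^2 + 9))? 7*sin(3*u)/5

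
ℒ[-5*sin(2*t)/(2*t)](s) -5*atan(2/s)/2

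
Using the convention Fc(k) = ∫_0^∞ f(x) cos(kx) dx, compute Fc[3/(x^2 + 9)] pi * exp(-3 * k) /2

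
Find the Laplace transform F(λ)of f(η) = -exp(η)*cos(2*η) (1 - λ)/((λ - 1)^2 + 4)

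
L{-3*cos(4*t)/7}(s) -3*s/(7*s^2 + 112)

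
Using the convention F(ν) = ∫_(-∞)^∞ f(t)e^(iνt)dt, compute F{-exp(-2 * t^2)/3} -sqrt(2) * sqrt(pi) * exp(-ν^2/8)/6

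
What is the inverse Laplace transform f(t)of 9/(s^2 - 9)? 3 * sinh(3 * t)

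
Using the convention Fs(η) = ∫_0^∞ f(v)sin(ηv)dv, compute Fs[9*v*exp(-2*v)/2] 18*η/(η^2 + 4)^2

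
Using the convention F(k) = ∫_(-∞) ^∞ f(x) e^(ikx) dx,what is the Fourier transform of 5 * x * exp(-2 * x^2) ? 5 * sqrt(2) * I * sqrt(pi) * k * exp(-k^2/8) /8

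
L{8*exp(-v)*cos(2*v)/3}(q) 8*(q + 1)/(3*((q + 1)^2 + 4))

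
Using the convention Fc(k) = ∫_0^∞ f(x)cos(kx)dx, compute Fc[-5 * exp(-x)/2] -5/(2 * k^2 + 2)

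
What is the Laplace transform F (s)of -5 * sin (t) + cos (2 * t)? s/ (s^2 + 4) - 5/ (s^2 + 1)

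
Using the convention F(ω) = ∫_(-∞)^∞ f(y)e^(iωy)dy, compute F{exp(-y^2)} sqrt(pi)*exp(-ω^2/4)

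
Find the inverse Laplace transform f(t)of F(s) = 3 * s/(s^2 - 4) 3 * cosh(2 * t)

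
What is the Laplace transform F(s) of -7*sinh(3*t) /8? -21/(8*s^2 - 72) 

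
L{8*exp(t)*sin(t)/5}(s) 8/(5*((s - 1)^2 + 1))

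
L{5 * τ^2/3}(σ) 10/(3 * σ^3)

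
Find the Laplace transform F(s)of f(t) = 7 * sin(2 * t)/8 7/(4 * (s^2 + 4))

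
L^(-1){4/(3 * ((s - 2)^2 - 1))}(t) 4 * exp(2 * t) * sinh(t)/3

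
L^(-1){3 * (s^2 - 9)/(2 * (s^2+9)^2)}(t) 3 * t * cos(3 * t)/2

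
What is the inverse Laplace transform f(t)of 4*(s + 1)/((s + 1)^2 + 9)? 4*exp(-t)*cos(3*t)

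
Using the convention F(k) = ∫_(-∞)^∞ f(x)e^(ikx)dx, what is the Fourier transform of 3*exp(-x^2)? 3*sqrt(pi)*exp(-k^2/4)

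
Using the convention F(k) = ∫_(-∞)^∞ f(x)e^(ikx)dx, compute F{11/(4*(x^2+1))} 11*pi*exp(-Abs(k))/4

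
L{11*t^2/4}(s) 11/(2*s^3)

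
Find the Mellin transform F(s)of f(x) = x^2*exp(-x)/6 gamma(s + 2)/6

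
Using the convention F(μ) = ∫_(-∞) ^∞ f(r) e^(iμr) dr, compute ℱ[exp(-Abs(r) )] 2/(μ^2+1) 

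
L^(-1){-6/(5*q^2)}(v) -6*v/5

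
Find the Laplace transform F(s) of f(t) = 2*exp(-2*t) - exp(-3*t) 2/(s + 2) - 1/(s + 3) 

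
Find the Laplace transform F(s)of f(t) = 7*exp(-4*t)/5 7/(5*(s + 4))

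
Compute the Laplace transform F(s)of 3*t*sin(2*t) 12*s/(s^2+4)^2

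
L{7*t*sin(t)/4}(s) 7*s/(2*(s^2+1)^2)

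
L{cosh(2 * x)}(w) w/(w^2 - 4)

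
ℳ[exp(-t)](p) gamma(p) 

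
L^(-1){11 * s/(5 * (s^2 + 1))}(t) 11 * cos(t)/5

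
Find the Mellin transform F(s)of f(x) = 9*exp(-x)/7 9*gamma(s)/7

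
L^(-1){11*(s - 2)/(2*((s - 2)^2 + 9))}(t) 11*exp(2*t)*cos(3*t)/2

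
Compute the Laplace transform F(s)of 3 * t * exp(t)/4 3/(4 * (s - 1)^2)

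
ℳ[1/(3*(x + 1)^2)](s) (-pi*s + pi)/(3*sin(pi*s))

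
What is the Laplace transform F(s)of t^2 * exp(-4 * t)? 2/(s + 4)^3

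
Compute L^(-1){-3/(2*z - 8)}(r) -3*exp(4*r)/2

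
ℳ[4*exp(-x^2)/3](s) 2*gamma(s/2)/3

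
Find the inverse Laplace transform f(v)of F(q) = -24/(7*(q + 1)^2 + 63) -8*exp(-v)*sin(3*v)/7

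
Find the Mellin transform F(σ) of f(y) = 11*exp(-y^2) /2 11*gamma(σ/2) /4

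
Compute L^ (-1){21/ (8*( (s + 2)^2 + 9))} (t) 7*exp (-2*t)*sin (3*t)/8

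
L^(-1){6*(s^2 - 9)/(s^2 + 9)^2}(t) 6*t*cos(3*t)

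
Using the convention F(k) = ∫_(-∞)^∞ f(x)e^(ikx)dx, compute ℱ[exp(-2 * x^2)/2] sqrt(2) * sqrt(pi) * exp(-k^2/8)/4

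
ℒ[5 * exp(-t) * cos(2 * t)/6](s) 5 * (s + 1)/(6 * ((s + 1)^2 + 4))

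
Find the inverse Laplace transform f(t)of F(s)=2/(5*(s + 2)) 2*exp(-2*t)/5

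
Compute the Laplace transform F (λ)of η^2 2/λ^3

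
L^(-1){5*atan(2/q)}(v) 5*sin(2*v)/v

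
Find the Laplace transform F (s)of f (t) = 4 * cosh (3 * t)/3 4 * s/ (3 * (s^2 - 9))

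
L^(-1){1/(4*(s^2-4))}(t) sinh(2*t)/8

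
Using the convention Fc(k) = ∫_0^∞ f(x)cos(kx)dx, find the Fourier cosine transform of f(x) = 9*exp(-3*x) 27/(k^2 + 9)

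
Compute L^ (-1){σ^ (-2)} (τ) τ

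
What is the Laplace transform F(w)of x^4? 24/w^5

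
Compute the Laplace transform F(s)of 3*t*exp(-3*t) 3/(s + 3)^2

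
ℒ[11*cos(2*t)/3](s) 11*s/(3*(s^2 + 4))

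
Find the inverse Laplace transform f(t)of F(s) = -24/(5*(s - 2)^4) -4*t^3*exp(2*t)/5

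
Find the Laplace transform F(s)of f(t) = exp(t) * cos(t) (s - 1)/((s - 1)^2+1)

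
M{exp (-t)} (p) gamma (p)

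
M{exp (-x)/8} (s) gamma (s)/8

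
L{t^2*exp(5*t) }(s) 2/(s - 5) ^3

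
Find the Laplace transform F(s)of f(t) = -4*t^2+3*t 3/s^2 - 8/s^3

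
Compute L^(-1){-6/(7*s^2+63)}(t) -2*sin(3*t)/7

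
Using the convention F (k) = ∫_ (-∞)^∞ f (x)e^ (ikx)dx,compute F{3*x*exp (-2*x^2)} 3*sqrt (2)*I*sqrt (pi)*k*exp (-k^2/8)/8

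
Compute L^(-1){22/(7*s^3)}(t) 11*t^2/7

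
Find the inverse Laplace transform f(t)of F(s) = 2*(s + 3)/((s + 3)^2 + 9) 2*exp(-3*t)*cos(3*t)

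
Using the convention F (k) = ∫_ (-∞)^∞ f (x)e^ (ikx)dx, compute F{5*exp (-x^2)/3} 5*sqrt (pi)*exp (-k^2/4)/3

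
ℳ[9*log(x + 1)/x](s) -9*pi*csc(pi*s)/(s - 1)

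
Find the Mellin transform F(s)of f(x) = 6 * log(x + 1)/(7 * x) -6 * pi * csc(pi * s)/(7 * s - 7)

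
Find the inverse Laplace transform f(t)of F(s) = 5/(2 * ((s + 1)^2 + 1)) 5 * exp(-t) * sin(t)/2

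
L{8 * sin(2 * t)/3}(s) 16/(3 * (s^2 + 4))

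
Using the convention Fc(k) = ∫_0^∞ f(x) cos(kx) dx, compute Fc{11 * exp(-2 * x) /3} 22/(3 * (k^2 + 4) ) 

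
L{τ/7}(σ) 1/(7*σ^2)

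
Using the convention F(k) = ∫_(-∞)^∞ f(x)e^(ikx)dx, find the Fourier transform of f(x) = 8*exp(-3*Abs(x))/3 16/(k^2 + 9)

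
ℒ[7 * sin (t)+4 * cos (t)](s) 7/ (s^2+1)+4 * s/ (s^2+1)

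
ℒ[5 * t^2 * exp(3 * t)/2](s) 5/(s - 3)^3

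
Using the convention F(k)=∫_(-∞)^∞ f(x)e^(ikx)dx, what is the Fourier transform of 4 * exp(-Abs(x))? 8/(k^2 + 1)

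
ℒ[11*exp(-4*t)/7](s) 11/(7*(s + 4))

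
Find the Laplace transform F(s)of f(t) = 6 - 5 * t 6/s - 5/s^2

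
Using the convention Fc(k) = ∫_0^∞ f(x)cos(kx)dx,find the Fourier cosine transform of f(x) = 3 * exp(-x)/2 3/(2 * (k^2+1))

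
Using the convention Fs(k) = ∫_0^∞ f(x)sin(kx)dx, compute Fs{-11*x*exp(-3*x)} -66*k/(k^2 + 9)^2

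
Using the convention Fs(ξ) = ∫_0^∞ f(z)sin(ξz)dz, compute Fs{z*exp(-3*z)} 6*ξ/(ξ^2 + 9)^2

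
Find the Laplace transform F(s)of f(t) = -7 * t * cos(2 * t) 7 * (4 - s^2)/(s^2 + 4)^2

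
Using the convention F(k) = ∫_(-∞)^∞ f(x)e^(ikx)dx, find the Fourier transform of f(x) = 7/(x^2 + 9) 7*pi*exp(-3*Abs(k))/3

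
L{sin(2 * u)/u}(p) atan(2/p)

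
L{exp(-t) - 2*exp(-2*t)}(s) 1/(s + 1) - 2/(s + 2)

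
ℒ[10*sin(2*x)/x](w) 10*atan(2/w)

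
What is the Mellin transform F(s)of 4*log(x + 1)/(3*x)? -4*pi*csc(pi*s)/(3*s - 3)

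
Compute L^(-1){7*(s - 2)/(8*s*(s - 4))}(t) 7*exp(2*t)*cosh(2*t)/8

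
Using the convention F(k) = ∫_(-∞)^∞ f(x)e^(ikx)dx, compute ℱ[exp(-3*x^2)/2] sqrt(3)*sqrt(pi)*exp(-k^2/12)/6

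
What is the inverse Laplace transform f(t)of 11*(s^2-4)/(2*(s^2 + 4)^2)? 11*t*cos(2*t)/2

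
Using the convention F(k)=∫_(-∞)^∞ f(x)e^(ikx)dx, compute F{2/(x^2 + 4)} pi*exp(-2*Abs(k))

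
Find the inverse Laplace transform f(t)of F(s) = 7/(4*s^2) 7*t/4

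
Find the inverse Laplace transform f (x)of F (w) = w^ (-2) x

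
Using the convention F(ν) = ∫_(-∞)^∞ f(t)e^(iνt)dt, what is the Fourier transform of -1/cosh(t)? -pi/cosh(pi * ν/2)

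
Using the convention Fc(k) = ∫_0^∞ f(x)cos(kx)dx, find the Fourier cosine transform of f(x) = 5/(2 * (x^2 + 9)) 5 * pi * exp(-3 * k)/12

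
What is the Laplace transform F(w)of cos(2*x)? w/(w^2 + 4)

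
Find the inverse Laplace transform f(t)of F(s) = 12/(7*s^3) 6*t^2/7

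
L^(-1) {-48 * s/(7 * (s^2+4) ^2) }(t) -12 * t * sin(2 * t) /7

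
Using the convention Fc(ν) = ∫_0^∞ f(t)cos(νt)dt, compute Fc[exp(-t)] 1/(ν^2 + 1)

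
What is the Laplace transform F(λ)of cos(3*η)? λ/(λ^2 + 9)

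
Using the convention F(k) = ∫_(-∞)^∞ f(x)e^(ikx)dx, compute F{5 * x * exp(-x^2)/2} 5 * I * sqrt(pi) * k * exp(-k^2/4)/4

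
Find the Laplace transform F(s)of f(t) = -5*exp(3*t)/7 -5/(7*s - 21)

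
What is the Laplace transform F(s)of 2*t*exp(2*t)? 2/(s - 2)^2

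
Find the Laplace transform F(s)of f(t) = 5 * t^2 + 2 2/s + 10/s^3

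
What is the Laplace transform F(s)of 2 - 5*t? 2/s - 5/s^2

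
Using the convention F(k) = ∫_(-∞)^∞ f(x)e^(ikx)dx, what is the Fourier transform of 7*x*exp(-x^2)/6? 7*I*sqrt(pi)*k*exp(-k^2/4)/12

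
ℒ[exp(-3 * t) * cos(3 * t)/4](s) (s + 3)/(4 * ((s + 3)^2 + 9))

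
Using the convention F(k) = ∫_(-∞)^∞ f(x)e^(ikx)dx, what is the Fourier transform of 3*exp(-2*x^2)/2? 3*sqrt(2)*sqrt(pi)*exp(-k^2/8)/4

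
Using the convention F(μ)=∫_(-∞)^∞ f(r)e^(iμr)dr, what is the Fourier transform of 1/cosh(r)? pi/cosh(pi*μ/2)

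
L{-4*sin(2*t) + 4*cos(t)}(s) 4*s/(s^2 + 1) - 8/(s^2 + 4)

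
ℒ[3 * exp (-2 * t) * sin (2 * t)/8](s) 3/ (4 * ( (s + 2)^2 + 4))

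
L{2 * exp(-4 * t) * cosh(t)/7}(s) 2 * (s + 4)/(7 * ((s + 4)^2 - 1))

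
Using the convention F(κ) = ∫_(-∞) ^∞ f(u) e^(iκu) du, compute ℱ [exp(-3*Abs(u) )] 6/(κ^2+9) 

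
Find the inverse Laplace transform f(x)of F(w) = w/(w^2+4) cos(2*x)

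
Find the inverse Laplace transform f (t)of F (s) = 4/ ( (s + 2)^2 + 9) 4 * exp (-2 * t) * sin (3 * t)/3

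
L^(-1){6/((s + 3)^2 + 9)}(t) 2 * exp(-3 * t) * sin(3 * t)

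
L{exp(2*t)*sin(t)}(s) 1/((s - 2)^2 + 1)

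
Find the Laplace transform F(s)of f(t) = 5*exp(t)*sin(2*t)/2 5/((s - 1)^2 + 4)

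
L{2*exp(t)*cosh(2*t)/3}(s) 2*(s - 1)/(3*((s - 1)^2 - 4))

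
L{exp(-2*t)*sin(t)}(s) 1/((s + 2)^2 + 1)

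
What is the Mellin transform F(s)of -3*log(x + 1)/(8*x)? 3*pi*csc(pi*s)/(8*(s - 1))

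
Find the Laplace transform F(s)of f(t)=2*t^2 4/s^3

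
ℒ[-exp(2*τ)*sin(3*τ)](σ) -3/((σ - 2)^2 + 9)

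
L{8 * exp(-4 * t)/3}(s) 8/(3 * (s + 4))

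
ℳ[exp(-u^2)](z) gamma(z/2)/2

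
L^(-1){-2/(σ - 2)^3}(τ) -τ^2 * exp(2 * τ)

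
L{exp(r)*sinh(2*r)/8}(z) 1/(4*((z - 1)^2 - 4))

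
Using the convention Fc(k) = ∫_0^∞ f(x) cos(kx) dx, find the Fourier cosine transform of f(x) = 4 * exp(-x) 4/(k^2 + 1) 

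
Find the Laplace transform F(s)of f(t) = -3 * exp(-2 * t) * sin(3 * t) -9/((s + 2)^2 + 9)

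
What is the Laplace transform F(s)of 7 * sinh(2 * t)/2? 7/(s^2 - 4)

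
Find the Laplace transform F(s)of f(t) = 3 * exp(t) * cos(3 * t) 3 * (s - 1)/((s - 1)^2+9)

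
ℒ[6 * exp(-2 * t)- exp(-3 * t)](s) 6/(s + 2) - 1/(s + 3)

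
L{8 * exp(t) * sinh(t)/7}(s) 8/(7 * s * (s - 2))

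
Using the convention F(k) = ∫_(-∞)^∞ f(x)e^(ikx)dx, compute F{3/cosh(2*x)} 3*pi/(2*cosh(pi*k/4))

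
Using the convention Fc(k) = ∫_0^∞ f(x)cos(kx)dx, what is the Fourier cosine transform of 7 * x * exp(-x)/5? 7 * (1 - k^2)/(5 * (k^2 + 1)^2)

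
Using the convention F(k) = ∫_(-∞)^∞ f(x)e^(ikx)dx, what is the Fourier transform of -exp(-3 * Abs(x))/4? -3/(2 * k^2 + 18)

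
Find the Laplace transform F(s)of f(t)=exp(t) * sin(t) 1/((s - 1)^2 + 1)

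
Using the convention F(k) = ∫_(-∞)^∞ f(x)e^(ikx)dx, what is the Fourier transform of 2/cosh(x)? 2*pi/cosh(pi*k/2)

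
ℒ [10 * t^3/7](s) 60/(7 * s^4)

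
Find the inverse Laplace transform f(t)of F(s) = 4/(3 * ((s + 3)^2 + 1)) 4 * exp(-3 * t) * sin(t)/3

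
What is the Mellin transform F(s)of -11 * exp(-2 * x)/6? -11 * gamma(s)/(6 * 2^s)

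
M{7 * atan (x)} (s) -7 * pi * sec (pi * s/2)/ (2 * s)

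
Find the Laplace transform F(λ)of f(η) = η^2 2/λ^3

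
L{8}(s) 8/s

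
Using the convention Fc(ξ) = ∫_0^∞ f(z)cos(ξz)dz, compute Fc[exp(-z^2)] sqrt(pi)*exp(-ξ^2/4)/2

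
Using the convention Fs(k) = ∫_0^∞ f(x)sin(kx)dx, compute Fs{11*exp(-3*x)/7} 11*k/(7*(k^2 + 9))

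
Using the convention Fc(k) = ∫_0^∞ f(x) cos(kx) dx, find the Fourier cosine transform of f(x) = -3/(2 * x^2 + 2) -3 * pi * exp(-k) /4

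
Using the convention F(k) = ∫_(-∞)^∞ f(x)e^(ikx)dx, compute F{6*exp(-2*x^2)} 3*sqrt(2)*sqrt(pi)*exp(-k^2/8)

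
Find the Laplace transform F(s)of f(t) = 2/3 2/(3*s)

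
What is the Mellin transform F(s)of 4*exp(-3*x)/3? 4*gamma(s)/(3*3^s)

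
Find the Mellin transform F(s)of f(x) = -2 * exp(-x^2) -gamma(s/2)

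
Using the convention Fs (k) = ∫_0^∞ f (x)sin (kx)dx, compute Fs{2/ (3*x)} pi/3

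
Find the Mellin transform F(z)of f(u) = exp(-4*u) gamma(z)/4^z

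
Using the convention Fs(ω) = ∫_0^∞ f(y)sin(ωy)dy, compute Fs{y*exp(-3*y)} 6*ω/(ω^2 + 9)^2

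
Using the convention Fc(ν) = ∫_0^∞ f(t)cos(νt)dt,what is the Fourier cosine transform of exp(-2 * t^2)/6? sqrt(2) * sqrt(pi) * exp(-ν^2/8)/24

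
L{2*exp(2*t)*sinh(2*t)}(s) 4/(s*(s - 4))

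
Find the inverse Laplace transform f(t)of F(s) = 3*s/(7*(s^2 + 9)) 3*cos(3*t)/7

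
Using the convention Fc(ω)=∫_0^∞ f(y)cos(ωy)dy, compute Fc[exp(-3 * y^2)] sqrt(3) * sqrt(pi) * exp(-ω^2/12)/6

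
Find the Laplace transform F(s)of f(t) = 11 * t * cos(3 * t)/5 11 * (s^2 - 9)/(5 * (s^2 + 9)^2)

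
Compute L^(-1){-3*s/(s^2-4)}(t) -3*cosh(2*t)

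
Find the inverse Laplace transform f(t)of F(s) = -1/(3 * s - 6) -exp(2 * t)/3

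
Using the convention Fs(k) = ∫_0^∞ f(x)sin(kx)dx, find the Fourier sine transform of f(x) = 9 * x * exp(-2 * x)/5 36 * k/(5 * (k^2+4)^2)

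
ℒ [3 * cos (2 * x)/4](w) 3 * w/ (4 * (w^2 + 4))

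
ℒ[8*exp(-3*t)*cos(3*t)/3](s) 8*(s + 3)/(3*((s + 3)^2 + 9))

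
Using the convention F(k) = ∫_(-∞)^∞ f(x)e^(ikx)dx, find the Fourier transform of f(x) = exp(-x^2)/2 sqrt(pi)*exp(-k^2/4)/2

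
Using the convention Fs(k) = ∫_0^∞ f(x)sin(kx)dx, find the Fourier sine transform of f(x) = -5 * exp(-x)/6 -5 * k/(6 * k^2 + 6)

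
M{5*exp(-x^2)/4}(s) 5*gamma(s/2)/8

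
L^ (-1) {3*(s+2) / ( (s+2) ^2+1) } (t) 3*exp (-2*t)*cos (t) 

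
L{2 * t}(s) 2/s^2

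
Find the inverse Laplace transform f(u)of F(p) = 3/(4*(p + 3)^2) 3*u*exp(-3*u)/4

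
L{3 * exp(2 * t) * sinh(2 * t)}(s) 6/(s * (s - 4))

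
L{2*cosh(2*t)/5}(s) 2*s/(5*(s^2 - 4))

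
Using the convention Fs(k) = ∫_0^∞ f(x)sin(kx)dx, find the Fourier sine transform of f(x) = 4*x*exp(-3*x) 24*k/(k^2 + 9)^2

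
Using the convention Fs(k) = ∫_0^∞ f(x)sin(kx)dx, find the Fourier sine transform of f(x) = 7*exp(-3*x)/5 7*k/(5*(k^2 + 9))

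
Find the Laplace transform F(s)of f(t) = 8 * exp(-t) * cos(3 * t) 8 * (s + 1)/((s + 1)^2 + 9)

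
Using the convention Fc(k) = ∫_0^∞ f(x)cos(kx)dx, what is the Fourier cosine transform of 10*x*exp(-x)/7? 10*(1 - k^2)/(7*(k^2+1)^2)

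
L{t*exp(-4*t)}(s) (s + 4)^(-2)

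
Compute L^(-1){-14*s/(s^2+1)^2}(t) -7*t*sin(t)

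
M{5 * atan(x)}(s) -5 * pi * sec(pi * s/2)/(2 * s)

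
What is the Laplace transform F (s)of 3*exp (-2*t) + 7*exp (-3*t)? 7/ (s + 3) + 3/ (s + 2)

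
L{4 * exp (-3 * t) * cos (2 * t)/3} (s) 4 * (s + 3)/ (3 * ( (s + 3)^2 + 4))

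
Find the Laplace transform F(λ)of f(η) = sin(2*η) 2/(λ^2+4)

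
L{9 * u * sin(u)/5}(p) 18 * p/(5 * (p^2 + 1)^2)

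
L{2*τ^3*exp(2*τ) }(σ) 12/(σ - 2) ^4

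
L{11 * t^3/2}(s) 33/s^4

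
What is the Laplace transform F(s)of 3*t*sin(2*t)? 12*s/(s^2 + 4)^2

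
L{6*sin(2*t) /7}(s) 12/(7*(s^2 + 4) ) 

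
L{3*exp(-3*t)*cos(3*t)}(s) 3*(s + 3)/((s + 3)^2 + 9)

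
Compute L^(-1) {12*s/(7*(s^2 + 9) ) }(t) 12*cos(3*t) /7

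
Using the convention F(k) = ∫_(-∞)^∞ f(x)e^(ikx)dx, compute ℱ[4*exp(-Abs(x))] 8/(k^2 + 1)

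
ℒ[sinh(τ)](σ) 1/(σ^2 - 1)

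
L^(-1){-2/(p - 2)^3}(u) -u^2 * exp(2 * u)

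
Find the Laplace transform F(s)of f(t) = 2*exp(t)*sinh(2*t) 4/((s - 1)^2 - 4)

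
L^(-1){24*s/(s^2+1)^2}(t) 12*t*sin(t)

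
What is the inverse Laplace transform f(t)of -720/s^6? -6*t^5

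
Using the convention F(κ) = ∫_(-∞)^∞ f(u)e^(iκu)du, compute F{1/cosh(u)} pi/cosh(pi * κ/2)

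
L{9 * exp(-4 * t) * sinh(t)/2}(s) 9/(2 * ((s + 4)^2-1))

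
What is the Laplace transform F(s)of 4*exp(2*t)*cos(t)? 4*(s - 2)/((s - 2)^2 + 1)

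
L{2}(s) 2/s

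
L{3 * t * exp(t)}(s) 3/(s - 1)^2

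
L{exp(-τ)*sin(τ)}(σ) 1/((σ + 1)^2 + 1)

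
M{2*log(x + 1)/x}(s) -2*pi*csc(pi*s)/(s - 1)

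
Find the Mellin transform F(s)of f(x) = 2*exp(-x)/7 2*gamma(s)/7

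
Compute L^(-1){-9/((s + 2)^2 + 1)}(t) -9*exp(-2*t)*sin(t)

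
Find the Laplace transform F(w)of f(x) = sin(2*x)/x atan(2/w)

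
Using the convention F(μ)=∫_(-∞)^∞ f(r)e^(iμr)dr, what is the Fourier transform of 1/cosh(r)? pi/cosh(pi * μ/2)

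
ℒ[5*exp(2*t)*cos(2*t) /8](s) 5*(s - 2) /(8*((s - 2) ^2 + 4) ) 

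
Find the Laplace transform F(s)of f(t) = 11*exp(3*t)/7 11/(7*(s - 3))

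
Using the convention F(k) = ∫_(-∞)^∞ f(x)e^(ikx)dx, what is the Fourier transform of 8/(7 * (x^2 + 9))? 8 * pi * exp(-3 * Abs(k))/21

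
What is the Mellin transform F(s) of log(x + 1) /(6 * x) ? -pi * csc(pi * s) /(6 * s - 6) 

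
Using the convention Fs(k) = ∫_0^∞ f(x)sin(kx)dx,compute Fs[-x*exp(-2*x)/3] -4*k/(3*(k^2 + 4)^2)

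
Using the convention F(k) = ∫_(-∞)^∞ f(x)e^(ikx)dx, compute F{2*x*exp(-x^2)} I*sqrt(pi)*k*exp(-k^2/4)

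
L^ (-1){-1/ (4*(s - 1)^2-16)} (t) -exp (t)*sinh (2*t)/8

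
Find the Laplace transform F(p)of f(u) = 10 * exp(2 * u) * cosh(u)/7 10 * (p - 2)/(7 * ((p - 2)^2-1))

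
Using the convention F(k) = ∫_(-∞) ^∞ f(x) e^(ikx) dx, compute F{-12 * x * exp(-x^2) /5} -6 * I * sqrt(pi) * k * exp(-k^2/4) /5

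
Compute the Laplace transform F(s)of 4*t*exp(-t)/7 4/(7*(s + 1)^2)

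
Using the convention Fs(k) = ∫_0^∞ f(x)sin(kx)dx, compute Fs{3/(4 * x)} 3 * pi/8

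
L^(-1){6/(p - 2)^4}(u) u^3*exp(2*u)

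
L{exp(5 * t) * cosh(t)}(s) (s - 5)/((s - 5)^2-1)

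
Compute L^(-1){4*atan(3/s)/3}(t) 4*sin(3*t)/(3*t)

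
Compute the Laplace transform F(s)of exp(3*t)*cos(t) (s - 3)/((s - 3)^2 + 1)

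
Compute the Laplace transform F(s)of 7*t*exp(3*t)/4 7/(4*(s - 3)^2)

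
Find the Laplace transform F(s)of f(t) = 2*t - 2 2/s^2 - 2/s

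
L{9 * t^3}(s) 54/s^4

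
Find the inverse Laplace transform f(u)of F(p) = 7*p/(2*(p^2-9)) 7*cosh(3*u)/2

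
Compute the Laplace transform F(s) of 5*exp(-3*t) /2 5/(2*(s + 3) ) 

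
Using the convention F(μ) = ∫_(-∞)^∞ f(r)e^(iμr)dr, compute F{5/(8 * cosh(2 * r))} 5 * pi/(16 * cosh(pi * μ/4))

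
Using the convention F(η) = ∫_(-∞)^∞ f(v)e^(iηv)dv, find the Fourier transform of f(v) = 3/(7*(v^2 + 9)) pi*exp(-3*Abs(η))/7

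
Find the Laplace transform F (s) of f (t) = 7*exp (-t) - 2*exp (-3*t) 7/ (s + 1) - 2/ (s + 3) 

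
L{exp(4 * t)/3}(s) 1/(3 * (s - 4))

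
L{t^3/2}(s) 3/s^4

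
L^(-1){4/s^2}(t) 4*t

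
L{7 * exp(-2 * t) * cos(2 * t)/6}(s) 7 * (s + 2)/(6 * ((s + 2)^2 + 4))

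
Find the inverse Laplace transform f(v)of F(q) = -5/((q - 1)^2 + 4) -5*exp(v)*sin(2*v)/2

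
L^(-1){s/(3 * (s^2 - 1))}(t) cosh(t)/3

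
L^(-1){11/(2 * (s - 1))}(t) 11 * exp(t)/2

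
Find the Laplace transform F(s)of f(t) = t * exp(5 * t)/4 1/(4 * (s - 5)^2)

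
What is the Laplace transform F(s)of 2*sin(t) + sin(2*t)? 2/(s^2 + 1) + 2/(s^2 + 4)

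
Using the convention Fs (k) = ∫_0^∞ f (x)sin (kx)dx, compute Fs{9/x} 9*pi/2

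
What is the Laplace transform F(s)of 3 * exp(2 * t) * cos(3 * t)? 3 * (s - 2)/((s - 2)^2 + 9)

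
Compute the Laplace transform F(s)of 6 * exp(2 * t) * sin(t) 6/((s - 2)^2 + 1)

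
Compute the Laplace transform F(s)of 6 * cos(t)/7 6 * s/(7 * (s^2 + 1))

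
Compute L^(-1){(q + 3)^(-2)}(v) v * exp(-3 * v)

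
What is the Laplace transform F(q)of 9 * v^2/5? 18/(5 * q^3)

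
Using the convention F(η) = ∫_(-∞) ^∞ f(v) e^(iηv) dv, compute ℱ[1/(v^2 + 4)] pi * exp(-2 * Abs(η) ) /2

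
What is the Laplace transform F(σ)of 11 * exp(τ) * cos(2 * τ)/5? 11 * (σ - 1)/(5 * ((σ - 1)^2 + 4))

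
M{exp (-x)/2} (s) gamma (s)/2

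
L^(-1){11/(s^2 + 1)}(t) 11 * sin(t)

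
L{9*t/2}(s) 9/(2*s^2) 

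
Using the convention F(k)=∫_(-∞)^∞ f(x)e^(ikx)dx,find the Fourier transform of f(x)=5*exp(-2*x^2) 5*sqrt(2)*sqrt(pi)*exp(-k^2/8)/2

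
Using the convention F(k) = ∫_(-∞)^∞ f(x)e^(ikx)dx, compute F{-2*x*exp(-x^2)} -I*sqrt(pi)*k*exp(-k^2/4)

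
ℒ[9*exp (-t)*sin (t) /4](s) 9/ (4*( (s + 1) ^2 + 1) ) 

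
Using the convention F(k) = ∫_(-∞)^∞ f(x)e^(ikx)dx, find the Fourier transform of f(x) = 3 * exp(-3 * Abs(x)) 18/(k^2 + 9)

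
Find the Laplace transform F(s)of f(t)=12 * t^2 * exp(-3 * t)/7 24/(7 * (s+3)^3)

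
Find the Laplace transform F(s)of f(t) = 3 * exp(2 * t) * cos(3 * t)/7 3 * (s - 2)/(7 * ((s - 2)^2 + 9))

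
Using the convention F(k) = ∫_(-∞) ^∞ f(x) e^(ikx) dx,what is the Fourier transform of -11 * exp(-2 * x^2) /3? -11 * sqrt(2) * sqrt(pi) * exp(-k^2/8) /6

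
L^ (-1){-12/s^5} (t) -t^4/2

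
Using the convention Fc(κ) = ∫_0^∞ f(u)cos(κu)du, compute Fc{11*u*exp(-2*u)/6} 11*(4 - κ^2)/(6*(κ^2 + 4)^2)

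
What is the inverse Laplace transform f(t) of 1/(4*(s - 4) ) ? exp(4*t) /4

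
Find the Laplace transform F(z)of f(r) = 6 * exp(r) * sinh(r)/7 6/(7 * z * (z - 2))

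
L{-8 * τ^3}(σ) -48/σ^4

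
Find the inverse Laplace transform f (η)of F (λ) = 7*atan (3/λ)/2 7*sin (3*η)/ (2*η)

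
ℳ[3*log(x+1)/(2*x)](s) -3*pi*csc(pi*s)/(2*s - 2)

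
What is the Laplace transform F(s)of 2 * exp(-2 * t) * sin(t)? 2/((s + 2)^2 + 1)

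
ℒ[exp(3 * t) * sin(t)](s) 1/((s - 3)^2 + 1)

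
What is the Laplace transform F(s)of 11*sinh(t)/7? 11/(7*(s^2-1))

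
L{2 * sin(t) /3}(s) 2/(3 * (s^2 + 1) ) 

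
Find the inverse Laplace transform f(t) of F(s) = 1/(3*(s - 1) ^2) t*exp(t) /3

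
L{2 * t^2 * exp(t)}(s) 4/(s - 1)^3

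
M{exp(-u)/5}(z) gamma(z)/5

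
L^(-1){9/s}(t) 9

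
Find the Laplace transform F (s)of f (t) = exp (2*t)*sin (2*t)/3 2/ (3*( (s - 2)^2 + 4))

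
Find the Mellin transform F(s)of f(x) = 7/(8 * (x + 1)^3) 7 * pi * (s - 2) * (s - 1)/(16 * sin(pi * s))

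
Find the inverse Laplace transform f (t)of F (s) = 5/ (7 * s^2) 5 * t/7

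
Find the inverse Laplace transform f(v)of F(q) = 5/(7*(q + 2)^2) 5*v*exp(-2*v)/7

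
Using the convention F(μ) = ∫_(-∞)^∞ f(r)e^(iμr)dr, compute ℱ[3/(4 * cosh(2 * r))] 3 * pi/(8 * cosh(pi * μ/4))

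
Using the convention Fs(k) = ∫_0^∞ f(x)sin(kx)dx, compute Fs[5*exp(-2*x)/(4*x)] 5*atan(k/2)/4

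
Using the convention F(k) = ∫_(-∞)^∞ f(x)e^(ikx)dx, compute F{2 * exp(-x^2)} 2 * sqrt(pi) * exp(-k^2/4)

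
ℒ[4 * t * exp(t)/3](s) 4/(3 * (s - 1)^2)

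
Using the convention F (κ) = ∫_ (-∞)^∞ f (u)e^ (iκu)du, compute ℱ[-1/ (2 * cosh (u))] -pi/ (2 * cosh (pi * κ/2))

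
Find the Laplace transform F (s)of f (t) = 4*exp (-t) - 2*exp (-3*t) 4/ (s + 1) - 2/ (s + 3)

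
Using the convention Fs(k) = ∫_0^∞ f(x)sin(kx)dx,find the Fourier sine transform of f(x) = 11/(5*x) 11*pi/10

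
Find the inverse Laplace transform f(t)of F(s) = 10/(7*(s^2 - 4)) 5*sinh(2*t)/7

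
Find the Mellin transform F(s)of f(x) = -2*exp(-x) -2*gamma(s)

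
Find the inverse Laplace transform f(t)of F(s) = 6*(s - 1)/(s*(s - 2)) 6*exp(t)*cosh(t)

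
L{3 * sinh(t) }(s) 3/(s^2 - 1) 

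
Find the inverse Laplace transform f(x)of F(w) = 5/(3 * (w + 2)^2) 5 * x * exp(-2 * x)/3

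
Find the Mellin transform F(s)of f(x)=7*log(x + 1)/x -7*pi*csc(pi*s)/(s - 1)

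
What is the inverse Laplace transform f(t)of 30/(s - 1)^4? 5*t^3*exp(t)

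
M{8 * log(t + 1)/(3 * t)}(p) -8 * pi * csc(pi * p)/(3 * p - 3)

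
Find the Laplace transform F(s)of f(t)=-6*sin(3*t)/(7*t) -6*atan(3/s)/7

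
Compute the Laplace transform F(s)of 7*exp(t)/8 7/(8*(s - 1))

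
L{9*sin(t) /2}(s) 9/(2*(s^2 + 1) ) 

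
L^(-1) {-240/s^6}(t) -2 * t^5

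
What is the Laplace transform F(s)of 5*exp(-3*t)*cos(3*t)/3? 5*(s+3)/(3*((s+3)^2+9))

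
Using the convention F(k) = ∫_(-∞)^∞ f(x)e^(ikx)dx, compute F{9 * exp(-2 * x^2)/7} 9 * sqrt(2) * sqrt(pi) * exp(-k^2/8)/14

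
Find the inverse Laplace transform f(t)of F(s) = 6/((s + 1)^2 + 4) 3 * exp(-t) * sin(2 * t)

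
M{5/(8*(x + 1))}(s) 5*pi*csc(pi*s)/8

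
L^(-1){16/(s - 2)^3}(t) 8 * t^2 * exp(2 * t)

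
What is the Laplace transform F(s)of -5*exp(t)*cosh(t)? 5*(1 - s)/(s*(s - 2))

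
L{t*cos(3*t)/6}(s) (s^2 - 9)/(6*(s^2 + 9)^2)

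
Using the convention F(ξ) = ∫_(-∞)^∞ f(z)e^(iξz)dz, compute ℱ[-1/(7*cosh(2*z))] -pi/(14*cosh(pi*ξ/4))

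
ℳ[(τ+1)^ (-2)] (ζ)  (-pi * ζ+pi)/sin (pi * ζ)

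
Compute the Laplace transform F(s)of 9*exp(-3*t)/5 9/(5*(s+3))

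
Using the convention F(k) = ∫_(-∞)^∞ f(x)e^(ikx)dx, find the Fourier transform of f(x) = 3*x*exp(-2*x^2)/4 3*sqrt(2)*I*sqrt(pi)*k*exp(-k^2/8)/32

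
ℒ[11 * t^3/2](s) 33/s^4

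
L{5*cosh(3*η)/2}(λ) 5*λ/(2*(λ^2 - 9))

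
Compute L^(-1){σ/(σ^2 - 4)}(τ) cosh(2 * τ)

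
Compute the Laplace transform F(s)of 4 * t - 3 4/s^2 - 3/s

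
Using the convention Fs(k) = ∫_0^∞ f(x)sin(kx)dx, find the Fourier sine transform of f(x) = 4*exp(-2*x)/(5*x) 4*atan(k/2)/5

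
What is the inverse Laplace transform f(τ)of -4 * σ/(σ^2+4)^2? -τ * sin(2 * τ)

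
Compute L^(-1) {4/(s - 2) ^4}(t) 2*t^3*exp(2*t) /3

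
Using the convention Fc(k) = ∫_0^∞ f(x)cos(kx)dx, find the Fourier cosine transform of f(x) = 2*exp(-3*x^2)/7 sqrt(3)*sqrt(pi)*exp(-k^2/12)/21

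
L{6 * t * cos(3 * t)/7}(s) 6 * (s^2 - 9)/(7 * (s^2 + 9)^2)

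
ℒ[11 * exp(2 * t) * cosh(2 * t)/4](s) 11 * (s - 2)/(4 * s * (s - 4))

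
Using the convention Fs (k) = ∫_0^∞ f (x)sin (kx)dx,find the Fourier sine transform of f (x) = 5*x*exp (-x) 10*k/ (k^2 + 1)^2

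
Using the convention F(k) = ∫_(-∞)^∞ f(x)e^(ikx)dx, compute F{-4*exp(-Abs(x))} -8/(k^2 + 1)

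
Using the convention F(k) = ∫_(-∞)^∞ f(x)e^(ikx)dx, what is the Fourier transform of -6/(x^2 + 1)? -6*pi*exp(-Abs(k))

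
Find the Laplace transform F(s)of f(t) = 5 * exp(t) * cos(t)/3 5 * (s - 1)/(3 * ((s - 1)^2 + 1))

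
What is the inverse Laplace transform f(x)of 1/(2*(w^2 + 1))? sin(x)/2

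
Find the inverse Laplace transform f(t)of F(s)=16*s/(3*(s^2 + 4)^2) 4*t*sin(2*t)/3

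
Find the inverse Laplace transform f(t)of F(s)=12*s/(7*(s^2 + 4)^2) 3*t*sin(2*t)/7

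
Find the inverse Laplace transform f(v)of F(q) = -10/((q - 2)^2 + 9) -10 * exp(2 * v) * sin(3 * v)/3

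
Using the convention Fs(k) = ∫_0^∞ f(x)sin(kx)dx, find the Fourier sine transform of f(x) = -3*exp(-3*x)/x -3*atan(k/3)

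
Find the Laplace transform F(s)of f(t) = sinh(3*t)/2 3/(2*(s^2-9))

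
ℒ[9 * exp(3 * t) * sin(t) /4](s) 9/(4 * ((s - 3) ^2 + 1) ) 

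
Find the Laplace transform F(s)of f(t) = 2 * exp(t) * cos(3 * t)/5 2 * (s - 1)/(5 * ((s - 1)^2 + 9))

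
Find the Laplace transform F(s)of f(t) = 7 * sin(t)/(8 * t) 7 * atan(1/s)/8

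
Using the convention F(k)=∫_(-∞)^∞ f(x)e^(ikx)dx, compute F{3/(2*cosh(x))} 3*pi/(2*cosh(pi*k/2))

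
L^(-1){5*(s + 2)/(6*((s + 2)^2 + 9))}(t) 5*exp(-2*t)*cos(3*t)/6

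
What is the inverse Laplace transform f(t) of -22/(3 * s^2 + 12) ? -11 * sin(2 * t) /3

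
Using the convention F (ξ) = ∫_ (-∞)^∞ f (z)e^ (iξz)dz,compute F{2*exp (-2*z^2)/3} sqrt (2)*sqrt (pi)*exp (-ξ^2/8)/3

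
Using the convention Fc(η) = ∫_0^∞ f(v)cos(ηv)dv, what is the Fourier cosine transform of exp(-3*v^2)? sqrt(3)*sqrt(pi)*exp(-η^2/12)/6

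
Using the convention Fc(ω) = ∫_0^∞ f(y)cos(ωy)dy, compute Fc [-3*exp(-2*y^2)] -3*sqrt(2)*sqrt(pi)*exp(-ω^2/8)/4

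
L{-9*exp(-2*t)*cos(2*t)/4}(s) 9*(-s - 2)/(4*((s + 2)^2 + 4))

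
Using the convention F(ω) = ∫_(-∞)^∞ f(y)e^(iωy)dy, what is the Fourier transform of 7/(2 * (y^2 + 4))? 7 * pi * exp(-2 * Abs(ω))/4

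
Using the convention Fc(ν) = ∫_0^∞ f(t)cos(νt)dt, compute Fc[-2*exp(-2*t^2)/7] -sqrt(2)*sqrt(pi)*exp(-ν^2/8)/14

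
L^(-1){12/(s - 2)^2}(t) 12 * t * exp(2 * t)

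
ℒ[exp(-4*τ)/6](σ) 1/(6*(σ + 4))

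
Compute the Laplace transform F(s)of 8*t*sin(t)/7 16*s/(7*(s^2 + 1)^2)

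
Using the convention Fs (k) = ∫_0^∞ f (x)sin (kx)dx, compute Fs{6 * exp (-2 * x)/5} 6 * k/ (5 * (k^2+4))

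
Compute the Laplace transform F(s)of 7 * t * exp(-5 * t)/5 7/(5 * (s + 5)^2)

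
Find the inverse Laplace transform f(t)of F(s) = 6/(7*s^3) 3*t^2/7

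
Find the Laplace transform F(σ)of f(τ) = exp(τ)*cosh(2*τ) (σ - 1)/((σ - 1)^2 - 4)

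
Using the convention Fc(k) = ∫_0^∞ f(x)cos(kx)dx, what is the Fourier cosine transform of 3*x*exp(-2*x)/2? 3*(4 - k^2)/(2*(k^2 + 4)^2)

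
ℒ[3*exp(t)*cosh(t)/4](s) 3*(s - 1)/(4*s*(s - 2))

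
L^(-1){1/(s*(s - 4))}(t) exp(2*t)*sinh(2*t)/2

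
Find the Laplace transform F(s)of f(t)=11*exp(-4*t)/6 11/(6*(s + 4))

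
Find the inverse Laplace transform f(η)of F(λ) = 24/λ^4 4*η^3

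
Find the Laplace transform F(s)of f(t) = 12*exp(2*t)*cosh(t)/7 12*(s - 2)/(7*((s - 2)^2-1))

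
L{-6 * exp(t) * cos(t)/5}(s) 6 * (1 - s)/(5 * ((s - 1)^2 + 1))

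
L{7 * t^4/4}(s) 42/s^5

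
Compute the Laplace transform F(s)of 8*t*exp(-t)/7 8/(7*(s + 1)^2)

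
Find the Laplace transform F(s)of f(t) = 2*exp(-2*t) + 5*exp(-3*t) 2/(s + 2) + 5/(s + 3)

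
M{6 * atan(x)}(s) -3 * pi * sec(pi * s/2)/s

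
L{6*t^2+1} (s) 12/s^3+1/s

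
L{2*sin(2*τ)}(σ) 4/(σ^2 + 4)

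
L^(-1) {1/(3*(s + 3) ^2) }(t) t*exp(-3*t) /3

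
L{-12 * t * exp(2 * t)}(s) -12/(s - 2)^2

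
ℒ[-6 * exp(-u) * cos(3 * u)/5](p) 6 * (-p - 1)/(5 * ((p + 1)^2 + 9))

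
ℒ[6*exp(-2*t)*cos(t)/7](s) 6*(s + 2)/(7*((s + 2)^2 + 1))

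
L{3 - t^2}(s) 3/s - 2/s^3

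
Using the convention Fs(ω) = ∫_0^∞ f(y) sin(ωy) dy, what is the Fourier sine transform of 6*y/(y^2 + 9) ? 3*pi*exp(-3*ω) 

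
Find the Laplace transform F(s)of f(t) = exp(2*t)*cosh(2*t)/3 (s - 2)/(3*s*(s - 4))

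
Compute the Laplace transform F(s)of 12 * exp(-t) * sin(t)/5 12/(5 * ((s + 1)^2 + 1))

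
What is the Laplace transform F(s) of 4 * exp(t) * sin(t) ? 4/((s - 1) ^2 + 1) 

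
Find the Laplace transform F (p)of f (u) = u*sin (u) 2*p/ (p^2 + 1)^2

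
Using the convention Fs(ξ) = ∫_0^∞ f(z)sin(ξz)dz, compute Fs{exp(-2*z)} ξ/(ξ^2 + 4)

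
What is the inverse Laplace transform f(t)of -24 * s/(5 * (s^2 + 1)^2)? -12 * t * sin(t)/5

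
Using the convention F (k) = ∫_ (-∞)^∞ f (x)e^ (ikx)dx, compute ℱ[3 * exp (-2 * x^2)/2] 3 * sqrt (2) * sqrt (pi) * exp (-k^2/8)/4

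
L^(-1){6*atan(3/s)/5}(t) 6*sin(3*t)/(5*t)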